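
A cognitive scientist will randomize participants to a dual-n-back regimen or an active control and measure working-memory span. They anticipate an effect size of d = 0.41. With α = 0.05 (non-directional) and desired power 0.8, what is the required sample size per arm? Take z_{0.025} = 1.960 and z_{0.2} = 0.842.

n = 94 per group

For two independent groups with equal n: n = 2·((z_{α/2} + z_β) / d)².
z_{α/2} + z_β = 1.960 + 0.842 = 2.802.
n = 2 × (2.802 / 0.41)² = 2 × 6.834² = 2 × 46.71 = 93.4.
Round up to the next whole participant.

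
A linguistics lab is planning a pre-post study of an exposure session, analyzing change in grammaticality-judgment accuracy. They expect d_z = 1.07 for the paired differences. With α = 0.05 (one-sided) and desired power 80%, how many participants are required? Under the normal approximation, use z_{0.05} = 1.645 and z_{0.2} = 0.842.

For a paired (one-sample on differences) test: n = ((z_{α} + z_β) / d)².
z_{α} + z_β = 1.645 + 0.842 = 2.487.
n = (2.487 / 1.07)² = 2.324² = 5.40.
Round up.

n = 6 pairs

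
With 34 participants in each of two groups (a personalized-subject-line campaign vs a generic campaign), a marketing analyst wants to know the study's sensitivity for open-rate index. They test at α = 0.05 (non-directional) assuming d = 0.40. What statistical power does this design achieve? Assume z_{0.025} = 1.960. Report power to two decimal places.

power ≈ 0.38

For two equal groups, power = Φ(d·√(n/2) − z_{α/2}).
d·√(n/2) = 0.40 × √(34/2) = 0.40 × 4.123 = 1.649.
z_β = 1.649 − 1.960 = -0.311.
Power = Φ(-0.311) = 0.378.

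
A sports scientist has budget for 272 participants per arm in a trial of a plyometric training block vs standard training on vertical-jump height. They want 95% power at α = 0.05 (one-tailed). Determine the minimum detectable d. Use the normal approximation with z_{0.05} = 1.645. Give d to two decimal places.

d_min ≈ 0.28

For two independent groups of n = 272 each: d_min = (z_{α} + z_β)·√(2/n).
z-sum = 1.645 + 1.645 = 3.290.
d_min = 3.290 × √(2/272) = 3.290 × 0.0857 = 0.282.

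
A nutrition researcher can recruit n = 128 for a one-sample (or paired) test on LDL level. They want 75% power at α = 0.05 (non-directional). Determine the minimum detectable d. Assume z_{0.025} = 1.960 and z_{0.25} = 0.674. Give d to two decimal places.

d_min ≈ 0.23

For a single sample (or paired design) of n = 128: d_min = (z_{α/2} + z_β)/√n.
z-sum = 1.960 + 0.674 = 2.634.
d_min = 2.634 / √128 = 2.634 / 11.314 = 0.233.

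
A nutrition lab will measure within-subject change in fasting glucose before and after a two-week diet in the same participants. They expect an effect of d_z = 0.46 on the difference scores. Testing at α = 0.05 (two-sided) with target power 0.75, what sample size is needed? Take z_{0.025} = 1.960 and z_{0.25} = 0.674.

For a paired (one-sample on differences) test: n = ((z_{α/2} + z_β) / d)².
z_{α/2} + z_β = 1.960 + 0.674 = 2.634.
n = (2.634 / 0.46)² = 5.726² = 32.79.
Round up.

n = 33 pairs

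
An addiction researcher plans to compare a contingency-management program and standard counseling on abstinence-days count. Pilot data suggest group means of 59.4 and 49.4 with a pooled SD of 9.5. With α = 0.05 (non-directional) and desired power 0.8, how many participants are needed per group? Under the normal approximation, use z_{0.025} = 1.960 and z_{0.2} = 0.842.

Cohen's d = |M₁ − M₂| / SD_pooled = |59.4 − 49.4| / 9.5 = 10.0 / 9.5 = 1.053.
For two independent groups with equal n: n = 2·((z_{α/2} + z_β) / d)².
z_{α/2} + z_β = 1.960 + 0.842 = 2.802.
n = 2 × (2.802 / 1.053)² = 2 × 2.661² = 2 × 7.08 = 14.2.
Round up to the next whole participant.

n = 15 per group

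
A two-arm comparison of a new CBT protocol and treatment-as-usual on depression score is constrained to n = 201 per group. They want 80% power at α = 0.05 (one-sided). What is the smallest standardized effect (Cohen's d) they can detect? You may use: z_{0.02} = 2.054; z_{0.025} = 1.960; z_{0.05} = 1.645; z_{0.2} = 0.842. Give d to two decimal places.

For two independent groups of n = 201 each: d_min = (z_{α} + z_β)·√(2/n).
z-sum = 1.645 + 0.842 = 2.487.
d_min = 2.487 × √(2/201) = 2.487 × 0.0998 = 0.248.

d_min ≈ 0.25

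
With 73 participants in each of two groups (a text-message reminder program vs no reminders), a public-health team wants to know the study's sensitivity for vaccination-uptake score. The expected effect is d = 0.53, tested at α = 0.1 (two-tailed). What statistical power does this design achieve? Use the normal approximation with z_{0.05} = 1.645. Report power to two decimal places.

power ≈ 0.94

For two equal groups, power = Φ(d·√(n/2) − z_{α/2}).
d·√(n/2) = 0.53 × √(73/2) = 0.53 × 6.042 = 3.202.
z_β = 3.202 − 1.645 = 1.557.
Power = Φ(1.557) = 0.940.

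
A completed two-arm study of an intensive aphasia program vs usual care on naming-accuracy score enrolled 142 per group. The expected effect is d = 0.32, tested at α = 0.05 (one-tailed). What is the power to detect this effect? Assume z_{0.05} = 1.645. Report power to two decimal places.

For two equal groups, power = Φ(d·√(n/2) − z_{α}).
d·√(n/2) = 0.32 × √(142/2) = 0.32 × 8.426 = 2.696.
z_β = 2.696 − 1.645 = 1.051.
Power = Φ(1.051) = 0.853.

power ≈ 0.85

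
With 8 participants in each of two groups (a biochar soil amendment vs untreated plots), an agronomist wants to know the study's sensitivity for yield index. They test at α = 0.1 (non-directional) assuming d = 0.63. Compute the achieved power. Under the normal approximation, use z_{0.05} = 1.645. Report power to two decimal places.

For two equal groups, power = Φ(d·√(n/2) − z_{α/2}).
d·√(n/2) = 0.63 × √(8/2) = 0.63 × 2.000 = 1.260.
z_β = 1.260 − 1.645 = -0.385.
Power = Φ(-0.385) = 0.350.

power ≈ 0.35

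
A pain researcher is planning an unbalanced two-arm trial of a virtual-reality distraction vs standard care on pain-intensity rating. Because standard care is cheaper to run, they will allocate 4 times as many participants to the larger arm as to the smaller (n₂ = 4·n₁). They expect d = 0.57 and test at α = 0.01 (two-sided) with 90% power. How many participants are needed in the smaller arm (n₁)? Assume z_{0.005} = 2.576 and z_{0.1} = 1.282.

n₁ = 58

With allocation ratio k = n₂/n₁ = 4, Var(x̄₁−x̄₂) = σ²(1/n₁ + 1/(k·n₁)) = σ²·(k+1)/(k·n₁).
So n₁ = (1 + 1/k)·((z_{α/2} + z_β)/d)² = 1.250 × (3.858/0.57)².
n₁ = 1.250 × 45.81 = 57.3.
Round up: n₁ = 58, giving n₂ = 4 × 58 = 232.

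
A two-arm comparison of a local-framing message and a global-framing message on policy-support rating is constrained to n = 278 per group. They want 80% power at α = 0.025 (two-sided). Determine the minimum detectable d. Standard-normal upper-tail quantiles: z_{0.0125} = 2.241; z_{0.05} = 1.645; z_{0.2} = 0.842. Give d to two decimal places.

For two independent groups of n = 278 each: d_min = (z_{α/2} + z_β)·√(2/n).
z-sum = 2.241 + 0.842 = 3.083.
d_min = 3.083 × √(2/278) = 3.083 × 0.0848 = 0.261.

d_min ≈ 0.26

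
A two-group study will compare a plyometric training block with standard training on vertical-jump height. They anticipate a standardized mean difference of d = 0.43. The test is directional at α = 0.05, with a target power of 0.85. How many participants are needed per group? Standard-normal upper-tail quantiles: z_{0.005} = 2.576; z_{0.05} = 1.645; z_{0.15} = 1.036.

For two independent groups with equal n: n = 2·((z_{α} + z_β) / d)².
z_{α} + z_β = 1.645 + 1.036 = 2.681.
n = 2 × (2.681 / 0.43)² = 2 × 6.235² = 2 × 38.87 = 77.7.
Round up to the next whole participant.

n = 78 per group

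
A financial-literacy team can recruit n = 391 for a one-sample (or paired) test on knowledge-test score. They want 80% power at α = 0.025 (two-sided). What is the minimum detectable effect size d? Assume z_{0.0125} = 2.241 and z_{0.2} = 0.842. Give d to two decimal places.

d_min ≈ 0.16

For a single sample (or paired design) of n = 391: d_min = (z_{α/2} + z_β)/√n.
z-sum = 2.241 + 0.842 = 3.083.
d_min = 3.083 / √391 = 3.083 / 19.774 = 0.156.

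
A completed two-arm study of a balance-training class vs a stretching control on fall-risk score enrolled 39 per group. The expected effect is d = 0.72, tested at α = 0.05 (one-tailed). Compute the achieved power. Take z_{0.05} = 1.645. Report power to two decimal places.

power ≈ 0.94

For two equal groups, power = Φ(d·√(n/2) − z_{α}).
d·√(n/2) = 0.72 × √(39/2) = 0.72 × 4.416 = 3.179.
z_β = 3.179 − 1.645 = 1.534.
Power = Φ(1.534) = 0.938.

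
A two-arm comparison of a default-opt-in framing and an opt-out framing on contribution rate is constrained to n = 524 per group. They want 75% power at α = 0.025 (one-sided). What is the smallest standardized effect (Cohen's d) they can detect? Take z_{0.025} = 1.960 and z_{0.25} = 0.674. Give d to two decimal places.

For two independent groups of n = 524 each: d_min = (z_{α} + z_β)·√(2/n).
z-sum = 1.960 + 0.674 = 2.634.
d_min = 2.634 × √(2/524) = 2.634 × 0.0618 = 0.163.

d_min ≈ 0.16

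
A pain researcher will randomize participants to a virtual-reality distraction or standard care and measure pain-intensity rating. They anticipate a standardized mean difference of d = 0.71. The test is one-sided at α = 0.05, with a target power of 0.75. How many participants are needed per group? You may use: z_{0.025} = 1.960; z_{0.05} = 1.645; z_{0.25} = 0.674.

n = 22 per group

For two independent groups with equal n: n = 2·((z_{α} + z_β) / d)².
z_{α} + z_β = 1.645 + 0.674 = 2.319.
n = 2 × (2.319 / 0.71)² = 2 × 3.266² = 2 × 10.67 = 21.3.
Round up to the next whole participant.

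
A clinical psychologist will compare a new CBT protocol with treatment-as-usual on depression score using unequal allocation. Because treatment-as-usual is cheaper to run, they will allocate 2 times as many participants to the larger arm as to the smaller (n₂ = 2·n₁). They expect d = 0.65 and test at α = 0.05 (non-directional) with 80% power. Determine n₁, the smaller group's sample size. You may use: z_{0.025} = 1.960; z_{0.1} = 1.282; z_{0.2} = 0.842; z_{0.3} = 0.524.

With allocation ratio k = n₂/n₁ = 2, Var(x̄₁−x̄₂) = σ²(1/n₁ + 1/(k·n₁)) = σ²·(k+1)/(k·n₁).
So n₁ = (1 + 1/k)·((z_{α/2} + z_β)/d)² = 1.500 × (2.802/0.65)².
n₁ = 1.500 × 18.58 = 27.9.
Round up: n₁ = 28, giving n₂ = 2 × 28 = 56.

n₁ = 28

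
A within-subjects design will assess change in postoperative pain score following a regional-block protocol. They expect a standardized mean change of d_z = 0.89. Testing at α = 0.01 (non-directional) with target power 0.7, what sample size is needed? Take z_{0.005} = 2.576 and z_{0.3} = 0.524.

n = 13 pairs

For a paired (one-sample on differences) test: n = ((z_{α/2} + z_β) / d)².
z_{α/2} + z_β = 2.576 + 0.524 = 3.100.
n = (3.100 / 0.89)² = 3.483² = 12.13.
Round up.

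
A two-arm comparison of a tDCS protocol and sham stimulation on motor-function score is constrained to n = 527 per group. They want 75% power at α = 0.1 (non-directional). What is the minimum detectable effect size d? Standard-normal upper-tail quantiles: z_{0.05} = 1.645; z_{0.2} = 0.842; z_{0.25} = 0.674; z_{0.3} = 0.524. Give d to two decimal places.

d_min ≈ 0.14

For two independent groups of n = 527 each: d_min = (z_{α/2} + z_β)·√(2/n).
z-sum = 1.645 + 0.674 = 2.319.
d_min = 2.319 × √(2/527) = 2.319 × 0.0616 = 0.143.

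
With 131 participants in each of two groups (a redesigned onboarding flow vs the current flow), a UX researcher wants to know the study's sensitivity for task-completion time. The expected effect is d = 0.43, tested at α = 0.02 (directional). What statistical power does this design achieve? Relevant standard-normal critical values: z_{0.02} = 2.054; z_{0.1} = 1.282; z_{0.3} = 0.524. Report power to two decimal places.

power ≈ 0.92

For two equal groups, power = Φ(d·√(n/2) − z_{α}).
d·√(n/2) = 0.43 × √(131/2) = 0.43 × 8.093 = 3.480.
z_β = 3.480 − 2.054 = 1.426.
Power = Φ(1.426) = 0.923.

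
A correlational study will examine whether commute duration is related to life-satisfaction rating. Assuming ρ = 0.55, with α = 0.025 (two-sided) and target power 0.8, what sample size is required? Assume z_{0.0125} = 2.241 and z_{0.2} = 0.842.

n = 28

Fisher's z: C = ½·ln((1+r)/(1−r)) = ½·ln(3.4444) = 0.6184.
n = ((z_{α/2} + z_β)/C)² + 3.
(2.241 + 0.842) / 0.6184 = 3.083 / 0.6184 = 4.985.
n = 4.985² + 3 = 24.85 + 3 = 27.9.
Round up.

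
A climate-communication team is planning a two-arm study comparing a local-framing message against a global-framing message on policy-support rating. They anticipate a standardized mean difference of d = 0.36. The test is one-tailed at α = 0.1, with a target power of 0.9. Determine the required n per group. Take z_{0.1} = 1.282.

n = 102 per group

For two independent groups with equal n: n = 2·((z_{α} + z_β) / d)².
z_{α} + z_β = 1.282 + 1.282 = 2.564.
n = 2 × (2.564 / 0.36)² = 2 × 7.122² = 2 × 50.73 = 101.5.
Round up to the next whole participant.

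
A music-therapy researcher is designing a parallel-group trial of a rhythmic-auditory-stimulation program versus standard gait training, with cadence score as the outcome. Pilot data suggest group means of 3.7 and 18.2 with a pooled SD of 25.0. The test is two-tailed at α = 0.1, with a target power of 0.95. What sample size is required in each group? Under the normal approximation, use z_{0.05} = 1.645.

n = 65 per group

Cohen's d = |M₁ − M₂| / SD_pooled = |3.7 − 18.2| / 25.0 = 14.5 / 25.0 = 0.580.
For two independent groups with equal n: n = 2·((z_{α/2} + z_β) / d)².
z_{α/2} + z_β = 1.645 + 1.645 = 3.290.
n = 2 × (3.290 / 0.580)² = 2 × 5.672² = 2 × 32.18 = 64.4.
Round up to the next whole participant.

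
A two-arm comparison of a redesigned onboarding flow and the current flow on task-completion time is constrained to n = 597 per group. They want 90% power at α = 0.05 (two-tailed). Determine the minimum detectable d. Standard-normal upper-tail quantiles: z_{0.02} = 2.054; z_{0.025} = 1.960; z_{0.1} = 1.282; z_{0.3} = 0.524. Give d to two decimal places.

d_min ≈ 0.19

For two independent groups of n = 597 each: d_min = (z_{α/2} + z_β)·√(2/n).
z-sum = 1.960 + 1.282 = 3.242.
d_min = 3.242 × √(2/597) = 3.242 × 0.0579 = 0.188.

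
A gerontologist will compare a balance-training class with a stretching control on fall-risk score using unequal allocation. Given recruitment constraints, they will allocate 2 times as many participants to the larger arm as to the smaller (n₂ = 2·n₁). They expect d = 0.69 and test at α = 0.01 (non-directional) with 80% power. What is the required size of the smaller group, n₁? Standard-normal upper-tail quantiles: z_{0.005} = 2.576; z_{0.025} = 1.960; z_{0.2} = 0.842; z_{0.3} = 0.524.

n₁ = 37

With allocation ratio k = n₂/n₁ = 2, Var(x̄₁−x̄₂) = σ²(1/n₁ + 1/(k·n₁)) = σ²·(k+1)/(k·n₁).
So n₁ = (1 + 1/k)·((z_{α/2} + z_β)/d)² = 1.500 × (3.418/0.69)².
n₁ = 1.500 × 24.54 = 36.8.
Round up: n₁ = 37, giving n₂ = 2 × 37 = 74.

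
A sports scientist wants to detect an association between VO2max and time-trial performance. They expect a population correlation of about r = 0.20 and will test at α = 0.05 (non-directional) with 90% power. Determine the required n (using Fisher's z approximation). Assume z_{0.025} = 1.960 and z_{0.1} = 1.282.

Fisher's z: C = ½·ln((1+r)/(1−r)) = ½·ln(1.5000) = 0.2027.
n = ((z_{α/2} + z_β)/C)² + 3.
(1.960 + 1.282) / 0.2027 = 3.242 / 0.2027 = 15.994.
n = 15.994² + 3 = 255.81 + 3 = 258.8.
Round up.

n = 259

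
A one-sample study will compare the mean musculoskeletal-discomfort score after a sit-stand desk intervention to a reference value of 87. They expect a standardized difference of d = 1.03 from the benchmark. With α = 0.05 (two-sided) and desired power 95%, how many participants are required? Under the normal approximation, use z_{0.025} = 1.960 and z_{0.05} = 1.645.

n = 13

For a one-sample test: n = ((z_{α/2} + z_β) / d)².
z_{α/2} + z_β = 1.960 + 1.645 = 3.605.
n = (3.605 / 1.03)² = 3.500² = 12.25.
Round up.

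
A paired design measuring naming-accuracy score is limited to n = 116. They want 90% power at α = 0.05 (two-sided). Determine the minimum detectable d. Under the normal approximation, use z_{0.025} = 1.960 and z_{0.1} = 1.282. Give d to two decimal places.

For a single sample (or paired design) of n = 116: d_min = (z_{α/2} + z_β)/√n.
z-sum = 1.960 + 1.282 = 3.242.
d_min = 3.242 / √116 = 3.242 / 10.770 = 0.301.

d_min ≈ 0.30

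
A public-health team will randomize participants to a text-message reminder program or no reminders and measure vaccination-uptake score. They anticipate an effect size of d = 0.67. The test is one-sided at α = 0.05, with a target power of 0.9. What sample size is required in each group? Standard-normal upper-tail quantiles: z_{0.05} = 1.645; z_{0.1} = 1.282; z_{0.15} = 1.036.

n = 39 per group

For two independent groups with equal n: n = 2·((z_{α} + z_β) / d)².
z_{α} + z_β = 1.645 + 1.282 = 2.927.
n = 2 × (2.927 / 0.67)² = 2 × 4.369² = 2 × 19.09 = 38.2.
Round up to the next whole participant.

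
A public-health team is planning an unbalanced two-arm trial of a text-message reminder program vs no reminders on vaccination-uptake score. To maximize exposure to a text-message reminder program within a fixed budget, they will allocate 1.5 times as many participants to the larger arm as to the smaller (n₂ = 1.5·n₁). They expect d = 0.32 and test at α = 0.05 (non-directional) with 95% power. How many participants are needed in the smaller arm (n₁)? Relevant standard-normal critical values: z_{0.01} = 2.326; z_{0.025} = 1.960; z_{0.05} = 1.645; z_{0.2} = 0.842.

With allocation ratio k = n₂/n₁ = 1.5, Var(x̄₁−x̄₂) = σ²(1/n₁ + 1/(k·n₁)) = σ²·(k+1)/(k·n₁).
So n₁ = (1 + 1/k)·((z_{α/2} + z_β)/d)² = 1.667 × (3.605/0.32)².
n₁ = 1.667 × 126.91 = 211.5.
Round up: n₁ = 212, giving n₂ = 1.5 × 212 = 318.

n₁ = 212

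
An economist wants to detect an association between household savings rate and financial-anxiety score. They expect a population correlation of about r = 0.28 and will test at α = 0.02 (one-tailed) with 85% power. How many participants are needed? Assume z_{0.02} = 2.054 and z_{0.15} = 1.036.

Fisher's z: C = ½·ln((1+r)/(1−r)) = ½·ln(1.7778) = 0.2877.
n = ((z_{α} + z_β)/C)² + 3.
(2.054 + 1.036) / 0.2877 = 3.090 / 0.2877 = 10.740.
n = 10.740² + 3 = 115.36 + 3 = 118.4.
Round up.

n = 119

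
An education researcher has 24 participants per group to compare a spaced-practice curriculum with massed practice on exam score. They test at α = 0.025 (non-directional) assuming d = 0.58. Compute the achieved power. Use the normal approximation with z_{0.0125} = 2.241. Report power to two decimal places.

power ≈ 0.41

For two equal groups, power = Φ(d·√(n/2) − z_{α/2}).
d·√(n/2) = 0.58 × √(24/2) = 0.58 × 3.464 = 2.009.
z_β = 2.009 − 2.241 = -0.232.
Power = Φ(-0.232) = 0.408.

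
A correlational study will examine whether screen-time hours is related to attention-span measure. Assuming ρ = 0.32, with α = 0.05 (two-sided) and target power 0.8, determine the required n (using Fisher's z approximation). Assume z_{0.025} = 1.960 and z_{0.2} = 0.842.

n = 75

Fisher's z: C = ½·ln((1+r)/(1−r)) = ½·ln(1.9412) = 0.3316.
n = ((z_{α/2} + z_β)/C)² + 3.
(1.960 + 0.842) / 0.3316 = 2.802 / 0.3316 = 8.450.
n = 8.450² + 3 = 71.40 + 3 = 74.4.
Round up.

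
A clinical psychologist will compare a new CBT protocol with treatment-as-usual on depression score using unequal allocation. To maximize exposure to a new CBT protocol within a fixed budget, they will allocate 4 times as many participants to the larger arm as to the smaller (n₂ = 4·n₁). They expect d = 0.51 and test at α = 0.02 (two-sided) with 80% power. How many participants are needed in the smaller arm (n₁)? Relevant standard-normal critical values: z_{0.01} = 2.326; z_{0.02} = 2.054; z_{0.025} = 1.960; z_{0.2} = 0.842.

With allocation ratio k = n₂/n₁ = 4, Var(x̄₁−x̄₂) = σ²(1/n₁ + 1/(k·n₁)) = σ²·(k+1)/(k·n₁).
So n₁ = (1 + 1/k)·((z_{α/2} + z_β)/d)² = 1.250 × (3.168/0.51)².
n₁ = 1.250 × 38.59 = 48.2.
Round up: n₁ = 49, giving n₂ = 4 × 49 = 196.

n₁ = 49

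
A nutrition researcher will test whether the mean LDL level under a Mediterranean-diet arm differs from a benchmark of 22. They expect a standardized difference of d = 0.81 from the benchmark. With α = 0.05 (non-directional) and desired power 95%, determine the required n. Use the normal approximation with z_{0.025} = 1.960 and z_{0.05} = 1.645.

n = 20

For a one-sample test: n = ((z_{α/2} + z_β) / d)².
z_{α/2} + z_β = 1.960 + 1.645 = 3.605.
n = (3.605 / 0.81)² = 4.451² = 19.81.
Round up.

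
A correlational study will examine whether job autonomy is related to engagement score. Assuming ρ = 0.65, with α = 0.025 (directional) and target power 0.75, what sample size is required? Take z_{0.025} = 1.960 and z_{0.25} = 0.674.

Fisher's z: C = ½·ln((1+r)/(1−r)) = ½·ln(4.7143) = 0.7753.
n = ((z_{α} + z_β)/C)² + 3.
(1.960 + 0.674) / 0.7753 = 2.634 / 0.7753 = 3.397.
n = 3.397² + 3 = 11.54 + 3 = 14.5.
Round up.

n = 15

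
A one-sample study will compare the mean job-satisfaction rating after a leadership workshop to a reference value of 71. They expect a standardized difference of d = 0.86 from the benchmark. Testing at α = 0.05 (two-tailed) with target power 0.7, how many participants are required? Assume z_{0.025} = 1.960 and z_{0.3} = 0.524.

n = 9

For a one-sample test: n = ((z_{α/2} + z_β) / d)².
z_{α/2} + z_β = 1.960 + 0.524 = 2.484.
n = (2.484 / 0.86)² = 2.888² = 8.34.
Round up.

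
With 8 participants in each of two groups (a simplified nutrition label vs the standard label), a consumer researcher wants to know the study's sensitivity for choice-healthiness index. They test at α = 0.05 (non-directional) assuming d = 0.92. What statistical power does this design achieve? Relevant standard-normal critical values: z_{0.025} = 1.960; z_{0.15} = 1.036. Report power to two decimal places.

For two equal groups, power = Φ(d·√(n/2) − z_{α/2}).
d·√(n/2) = 0.92 × √(8/2) = 0.92 × 2.000 = 1.840.
z_β = 1.840 − 1.960 = -0.120.
Power = Φ(-0.120) = 0.452.

power ≈ 0.45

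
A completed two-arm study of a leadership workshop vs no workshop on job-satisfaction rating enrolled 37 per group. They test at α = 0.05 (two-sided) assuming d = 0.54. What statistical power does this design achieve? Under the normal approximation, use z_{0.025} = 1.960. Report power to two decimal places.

For two equal groups, power = Φ(d·√(n/2) − z_{α/2}).
d·√(n/2) = 0.54 × √(37/2) = 0.54 × 4.301 = 2.323.
z_β = 2.323 − 1.960 = 0.363.
Power = Φ(0.363) = 0.642.

power ≈ 0.64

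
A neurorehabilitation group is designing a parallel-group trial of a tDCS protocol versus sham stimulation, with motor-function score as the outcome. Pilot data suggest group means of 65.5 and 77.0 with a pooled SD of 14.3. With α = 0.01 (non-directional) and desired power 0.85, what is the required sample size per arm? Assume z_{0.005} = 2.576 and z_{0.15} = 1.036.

n = 41 per group

Cohen's d = |M₁ − M₂| / SD_pooled = |65.5 − 77.0| / 14.3 = 11.5 / 14.3 = 0.804.
For two independent groups with equal n: n = 2·((z_{α/2} + z_β) / d)².
z_{α/2} + z_β = 2.576 + 1.036 = 3.612.
n = 2 × (3.612 / 0.804)² = 2 × 4.493² = 2 × 20.18 = 40.4.
Round up to the next whole participant.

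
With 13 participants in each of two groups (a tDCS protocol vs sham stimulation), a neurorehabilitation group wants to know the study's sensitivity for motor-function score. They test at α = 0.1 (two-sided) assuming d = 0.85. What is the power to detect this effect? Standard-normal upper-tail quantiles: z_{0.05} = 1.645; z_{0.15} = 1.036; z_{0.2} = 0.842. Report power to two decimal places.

power ≈ 0.70

For two equal groups, power = Φ(d·√(n/2) − z_{α/2}).
d·√(n/2) = 0.85 × √(13/2) = 0.85 × 2.550 = 2.167.
z_β = 2.167 − 1.645 = 0.522.
Power = Φ(0.522) = 0.699.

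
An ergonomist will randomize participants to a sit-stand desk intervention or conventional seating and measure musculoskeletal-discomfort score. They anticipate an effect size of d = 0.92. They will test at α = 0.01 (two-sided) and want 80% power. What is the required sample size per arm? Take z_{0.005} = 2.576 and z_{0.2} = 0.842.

For two independent groups with equal n: n = 2·((z_{α/2} + z_β) / d)².
z_{α/2} + z_β = 2.576 + 0.842 = 3.418.
n = 2 × (3.418 / 0.92)² = 2 × 3.715² = 2 × 13.80 = 27.6.
Round up to the next whole participant.

n = 28 per group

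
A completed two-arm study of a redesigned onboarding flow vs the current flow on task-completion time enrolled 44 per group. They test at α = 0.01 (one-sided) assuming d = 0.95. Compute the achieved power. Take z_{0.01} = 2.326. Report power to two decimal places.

power ≈ 0.98

For two equal groups, power = Φ(d·√(n/2) − z_{α}).
d·√(n/2) = 0.95 × √(44/2) = 0.95 × 4.690 = 4.456.
z_β = 4.456 − 2.326 = 2.130.
Power = Φ(2.130) = 0.983.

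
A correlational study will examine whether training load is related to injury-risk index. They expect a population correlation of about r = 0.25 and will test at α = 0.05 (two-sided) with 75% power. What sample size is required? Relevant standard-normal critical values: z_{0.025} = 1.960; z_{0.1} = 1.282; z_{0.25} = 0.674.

n = 110

Fisher's z: C = ½·ln((1+r)/(1−r)) = ½·ln(1.6667) = 0.2554.
n = ((z_{α/2} + z_β)/C)² + 3.
(1.960 + 0.674) / 0.2554 = 2.634 / 0.2554 = 10.313.
n = 10.313² + 3 = 106.36 + 3 = 109.4.
Round up.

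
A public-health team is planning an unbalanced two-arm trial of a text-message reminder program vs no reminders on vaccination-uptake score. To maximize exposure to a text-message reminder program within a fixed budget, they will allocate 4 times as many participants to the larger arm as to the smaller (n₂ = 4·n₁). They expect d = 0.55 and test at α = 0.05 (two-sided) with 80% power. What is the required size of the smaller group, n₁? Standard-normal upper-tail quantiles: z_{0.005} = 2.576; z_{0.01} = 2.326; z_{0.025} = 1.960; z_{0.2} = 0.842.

With allocation ratio k = n₂/n₁ = 4, Var(x̄₁−x̄₂) = σ²(1/n₁ + 1/(k·n₁)) = σ²·(k+1)/(k·n₁).
So n₁ = (1 + 1/k)·((z_{α/2} + z_β)/d)² = 1.250 × (2.802/0.55)².
n₁ = 1.250 × 25.95 = 32.4.
Round up: n₁ = 33, giving n₂ = 4 × 33 = 132.

n₁ = 33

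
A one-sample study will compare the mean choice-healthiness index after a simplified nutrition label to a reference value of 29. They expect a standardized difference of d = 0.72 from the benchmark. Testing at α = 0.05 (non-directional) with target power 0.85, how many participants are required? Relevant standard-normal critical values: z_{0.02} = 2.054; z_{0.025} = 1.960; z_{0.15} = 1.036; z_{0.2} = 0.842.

For a one-sample test: n = ((z_{α/2} + z_β) / d)².
z_{α/2} + z_β = 1.960 + 1.036 = 2.996.
n = (2.996 / 0.72)² = 4.161² = 17.31.
Round up.

n = 18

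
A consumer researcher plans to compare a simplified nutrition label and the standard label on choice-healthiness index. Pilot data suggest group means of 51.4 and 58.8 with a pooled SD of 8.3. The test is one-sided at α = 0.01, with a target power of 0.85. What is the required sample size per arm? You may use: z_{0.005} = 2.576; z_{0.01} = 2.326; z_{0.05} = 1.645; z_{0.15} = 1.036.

Cohen's d = |M₁ − M₂| / SD_pooled = |51.4 − 58.8| / 8.3 = 7.4 / 8.3 = 0.892.
For two independent groups with equal n: n = 2·((z_{α} + z_β) / d)².
z_{α} + z_β = 2.326 + 1.036 = 3.362.
n = 2 × (3.362 / 0.892)² = 2 × 3.769² = 2 × 14.21 = 28.4.
Round up to the next whole participant.

n = 29 per group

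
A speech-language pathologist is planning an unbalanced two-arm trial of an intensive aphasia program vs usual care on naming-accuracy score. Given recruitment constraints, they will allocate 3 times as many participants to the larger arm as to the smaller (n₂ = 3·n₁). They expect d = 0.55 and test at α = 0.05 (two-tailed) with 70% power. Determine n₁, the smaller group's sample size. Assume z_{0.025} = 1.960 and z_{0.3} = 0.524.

n₁ = 28

With allocation ratio k = n₂/n₁ = 3, Var(x̄₁−x̄₂) = σ²(1/n₁ + 1/(k·n₁)) = σ²·(k+1)/(k·n₁).
So n₁ = (1 + 1/k)·((z_{α/2} + z_β)/d)² = 1.333 × (2.484/0.55)².
n₁ = 1.333 × 20.40 = 27.2.
Round up: n₁ = 28, giving n₂ = 3 × 28 = 84.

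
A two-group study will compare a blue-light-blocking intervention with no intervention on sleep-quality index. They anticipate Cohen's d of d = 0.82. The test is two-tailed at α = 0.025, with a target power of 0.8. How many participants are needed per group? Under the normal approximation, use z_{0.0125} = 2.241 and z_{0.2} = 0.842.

For two independent groups with equal n: n = 2·((z_{α/2} + z_β) / d)².
z_{α/2} + z_β = 2.241 + 0.842 = 3.083.
n = 2 × (3.083 / 0.82)² = 2 × 3.760² = 2 × 14.14 = 28.3.
Round up to the next whole participant.

n = 29 per group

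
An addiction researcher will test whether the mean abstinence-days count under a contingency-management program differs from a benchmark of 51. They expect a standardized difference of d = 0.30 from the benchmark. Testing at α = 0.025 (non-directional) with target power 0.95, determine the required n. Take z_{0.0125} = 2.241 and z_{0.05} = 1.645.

n = 168

For a one-sample test: n = ((z_{α/2} + z_β) / d)².
z_{α/2} + z_β = 2.241 + 1.645 = 3.886.
n = (3.886 / 0.30)² = 12.953² = 167.79.
Round up.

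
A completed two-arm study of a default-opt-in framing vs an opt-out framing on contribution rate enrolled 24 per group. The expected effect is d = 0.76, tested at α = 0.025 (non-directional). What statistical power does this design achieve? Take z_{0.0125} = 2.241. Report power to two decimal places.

For two equal groups, power = Φ(d·√(n/2) − z_{α/2}).
d·√(n/2) = 0.76 × √(24/2) = 0.76 × 3.464 = 2.633.
z_β = 2.633 − 2.241 = 0.392.
Power = Φ(0.392) = 0.652.

power ≈ 0.65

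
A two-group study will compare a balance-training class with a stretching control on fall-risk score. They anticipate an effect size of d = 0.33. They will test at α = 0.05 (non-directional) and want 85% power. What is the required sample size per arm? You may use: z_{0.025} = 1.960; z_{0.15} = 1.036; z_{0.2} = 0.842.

For two independent groups with equal n: n = 2·((z_{α/2} + z_β) / d)².
z_{α/2} + z_β = 1.960 + 1.036 = 2.996.
n = 2 × (2.996 / 0.33)² = 2 × 9.079² = 2 × 82.42 = 164.8.
Round up to the next whole participant.

n = 165 per group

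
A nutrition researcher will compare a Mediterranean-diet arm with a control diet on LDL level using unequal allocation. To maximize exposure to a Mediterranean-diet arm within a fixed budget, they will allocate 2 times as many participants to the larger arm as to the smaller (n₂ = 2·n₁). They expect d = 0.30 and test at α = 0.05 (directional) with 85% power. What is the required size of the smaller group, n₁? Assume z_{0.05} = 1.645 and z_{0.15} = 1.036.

With allocation ratio k = n₂/n₁ = 2, Var(x̄₁−x̄₂) = σ²(1/n₁ + 1/(k·n₁)) = σ²·(k+1)/(k·n₁).
So n₁ = (1 + 1/k)·((z_{α} + z_β)/d)² = 1.500 × (2.681/0.30)².
n₁ = 1.500 × 79.86 = 119.8.
Round up: n₁ = 120, giving n₂ = 2 × 120 = 240.

n₁ = 120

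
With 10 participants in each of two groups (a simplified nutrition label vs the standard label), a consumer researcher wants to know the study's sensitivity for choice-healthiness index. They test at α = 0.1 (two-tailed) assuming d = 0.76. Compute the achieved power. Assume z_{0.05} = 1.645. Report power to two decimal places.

power ≈ 0.52

For two equal groups, power = Φ(d·√(n/2) − z_{α/2}).
d·√(n/2) = 0.76 × √(10/2) = 0.76 × 2.236 = 1.699.
z_β = 1.699 − 1.645 = 0.054.
Power = Φ(0.054) = 0.522.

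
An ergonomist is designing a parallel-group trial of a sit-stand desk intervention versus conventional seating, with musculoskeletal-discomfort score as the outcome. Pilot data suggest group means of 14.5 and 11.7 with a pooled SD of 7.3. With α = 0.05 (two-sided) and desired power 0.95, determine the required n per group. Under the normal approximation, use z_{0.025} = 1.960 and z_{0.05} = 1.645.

n = 177 per group

Cohen's d = |M₁ − M₂| / SD_pooled = |14.5 − 11.7| / 7.3 = 2.8 / 7.3 = 0.384.
For two independent groups with equal n: n = 2·((z_{α/2} + z_β) / d)².
z_{α/2} + z_β = 1.960 + 1.645 = 3.605.
n = 2 × (3.605 / 0.384)² = 2 × 9.388² = 2 × 88.13 = 176.3.
Round up to the next whole participant.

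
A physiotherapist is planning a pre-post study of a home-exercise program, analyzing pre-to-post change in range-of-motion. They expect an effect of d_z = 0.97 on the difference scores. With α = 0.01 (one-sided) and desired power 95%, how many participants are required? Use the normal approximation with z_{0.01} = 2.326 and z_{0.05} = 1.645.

n = 17 pairs

For a paired (one-sample on differences) test: n = ((z_{α} + z_β) / d)².
z_{α} + z_β = 2.326 + 1.645 = 3.971.
n = (3.971 / 0.97)² = 4.094² = 16.76.
Round up.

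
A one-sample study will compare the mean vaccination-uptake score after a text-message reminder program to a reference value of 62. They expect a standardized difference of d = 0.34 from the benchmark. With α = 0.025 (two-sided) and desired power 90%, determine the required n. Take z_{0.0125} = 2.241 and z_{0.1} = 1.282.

n = 108

For a one-sample test: n = ((z_{α/2} + z_β) / d)².
z_{α/2} + z_β = 2.241 + 1.282 = 3.523.
n = (3.523 / 0.34)² = 10.362² = 107.37.
Round up.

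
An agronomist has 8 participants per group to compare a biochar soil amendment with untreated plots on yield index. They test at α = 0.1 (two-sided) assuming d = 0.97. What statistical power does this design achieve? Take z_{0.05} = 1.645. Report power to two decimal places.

For two equal groups, power = Φ(d·√(n/2) − z_{α/2}).
d·√(n/2) = 0.97 × √(8/2) = 0.97 × 2.000 = 1.940.
z_β = 1.940 − 1.645 = 0.295.
Power = Φ(0.295) = 0.616.

power ≈ 0.62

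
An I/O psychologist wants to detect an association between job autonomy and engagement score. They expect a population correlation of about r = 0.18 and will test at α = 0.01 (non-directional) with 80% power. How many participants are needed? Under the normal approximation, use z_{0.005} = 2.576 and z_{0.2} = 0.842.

Fisher's z: C = ½·ln((1+r)/(1−r)) = ½·ln(1.4390) = 0.1820.
n = ((z_{α/2} + z_β)/C)² + 3.
(2.576 + 0.842) / 0.1820 = 3.418 / 0.1820 = 18.780.
n = 18.780² + 3 = 352.70 + 3 = 355.7.
Round up.

n = 356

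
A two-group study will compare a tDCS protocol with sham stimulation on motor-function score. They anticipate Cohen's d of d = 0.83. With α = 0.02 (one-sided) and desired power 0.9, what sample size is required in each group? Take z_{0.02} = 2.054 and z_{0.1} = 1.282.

For two independent groups with equal n: n = 2·((z_{α} + z_β) / d)².
z_{α} + z_β = 2.054 + 1.282 = 3.336.
n = 2 × (3.336 / 0.83)² = 2 × 4.019² = 2 × 16.15 = 32.3.
Round up to the next whole participant.

n = 33 per group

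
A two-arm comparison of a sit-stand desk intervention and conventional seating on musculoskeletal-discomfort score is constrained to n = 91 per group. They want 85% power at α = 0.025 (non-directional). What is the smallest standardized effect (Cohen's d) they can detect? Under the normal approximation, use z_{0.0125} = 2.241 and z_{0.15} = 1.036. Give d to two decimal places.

For two independent groups of n = 91 each: d_min = (z_{α/2} + z_β)·√(2/n).
z-sum = 2.241 + 1.036 = 3.277.
d_min = 3.277 × √(2/91) = 3.277 × 0.1482 = 0.486.

d_min ≈ 0.49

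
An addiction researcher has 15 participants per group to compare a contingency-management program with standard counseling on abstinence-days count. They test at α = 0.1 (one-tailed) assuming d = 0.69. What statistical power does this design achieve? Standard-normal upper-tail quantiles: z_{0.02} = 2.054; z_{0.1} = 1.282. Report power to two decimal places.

power ≈ 0.73

For two equal groups, power = Φ(d·√(n/2) − z_{α}).
d·√(n/2) = 0.69 × √(15/2) = 0.69 × 2.739 = 1.890.
z_β = 1.890 − 1.282 = 0.608.
Power = Φ(0.608) = 0.728.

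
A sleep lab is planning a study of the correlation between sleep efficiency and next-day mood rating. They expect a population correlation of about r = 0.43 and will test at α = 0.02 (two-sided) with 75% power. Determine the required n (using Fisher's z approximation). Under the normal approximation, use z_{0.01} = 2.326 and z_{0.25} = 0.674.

n = 46

Fisher's z: C = ½·ln((1+r)/(1−r)) = ½·ln(2.5088) = 0.4599.
n = ((z_{α/2} + z_β)/C)² + 3.
(2.326 + 0.674) / 0.4599 = 3.000 / 0.4599 = 6.523.
n = 6.523² + 3 = 42.55 + 3 = 45.6.
Round up.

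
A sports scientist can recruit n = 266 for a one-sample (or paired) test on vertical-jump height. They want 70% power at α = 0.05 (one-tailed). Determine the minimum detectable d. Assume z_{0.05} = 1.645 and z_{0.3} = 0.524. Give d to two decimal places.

For a single sample (or paired design) of n = 266: d_min = (z_{α} + z_β)/√n.
z-sum = 1.645 + 0.524 = 2.169.
d_min = 2.169 / √266 = 2.169 / 16.310 = 0.133.

d_min ≈ 0.13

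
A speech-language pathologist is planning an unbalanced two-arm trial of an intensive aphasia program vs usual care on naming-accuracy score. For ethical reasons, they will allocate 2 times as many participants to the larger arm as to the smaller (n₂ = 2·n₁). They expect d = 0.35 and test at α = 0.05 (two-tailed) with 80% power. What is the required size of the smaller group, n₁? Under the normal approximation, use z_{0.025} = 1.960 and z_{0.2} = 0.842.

With allocation ratio k = n₂/n₁ = 2, Var(x̄₁−x̄₂) = σ²(1/n₁ + 1/(k·n₁)) = σ²·(k+1)/(k·n₁).
So n₁ = (1 + 1/k)·((z_{α/2} + z_β)/d)² = 1.500 × (2.802/0.35)².
n₁ = 1.500 × 64.09 = 96.1.
Round up: n₁ = 97, giving n₂ = 2 × 97 = 194.

n₁ = 97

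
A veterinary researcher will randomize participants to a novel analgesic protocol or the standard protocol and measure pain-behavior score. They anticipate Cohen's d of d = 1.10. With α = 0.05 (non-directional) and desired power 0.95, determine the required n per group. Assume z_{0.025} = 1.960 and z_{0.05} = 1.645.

n = 22 per group

For two independent groups with equal n: n = 2·((z_{α/2} + z_β) / d)².
z_{α/2} + z_β = 1.960 + 1.645 = 3.605.
n = 2 × (3.605 / 1.10)² = 2 × 3.277² = 2 × 10.74 = 21.5.
Round up to the next whole participant.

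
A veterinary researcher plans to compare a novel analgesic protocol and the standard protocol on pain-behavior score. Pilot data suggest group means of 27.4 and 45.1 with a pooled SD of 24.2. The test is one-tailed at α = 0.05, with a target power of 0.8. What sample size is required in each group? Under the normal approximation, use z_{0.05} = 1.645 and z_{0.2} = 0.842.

Cohen's d = |M₁ − M₂| / SD_pooled = |27.4 − 45.1| / 24.2 = 17.7 / 24.2 = 0.731.
For two independent groups with equal n: n = 2·((z_{α} + z_β) / d)².
z_{α} + z_β = 1.645 + 0.842 = 2.487.
n = 2 × (2.487 / 0.731)² = 2 × 3.402² = 2 × 11.57 = 23.1.
Round up to the next whole participant.

n = 24 per group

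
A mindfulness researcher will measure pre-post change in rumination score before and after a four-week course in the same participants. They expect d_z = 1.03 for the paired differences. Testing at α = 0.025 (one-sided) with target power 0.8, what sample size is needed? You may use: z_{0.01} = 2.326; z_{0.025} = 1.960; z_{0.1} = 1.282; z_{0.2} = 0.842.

For a paired (one-sample on differences) test: n = ((z_{α} + z_β) / d)².
z_{α} + z_β = 1.960 + 0.842 = 2.802.
n = (2.802 / 1.03)² = 2.720² = 7.40.
Round up.

n = 8 pairs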